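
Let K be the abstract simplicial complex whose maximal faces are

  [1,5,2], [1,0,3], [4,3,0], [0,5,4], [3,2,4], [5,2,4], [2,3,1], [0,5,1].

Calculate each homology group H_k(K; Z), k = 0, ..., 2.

Fix the vertex order 0 < 1 < 2 < 3 < 4 < 5 and write every simplex with vertices in increasing order. Then dim K = 2 and the simplices of K are:

  0-simplices (6): [0], [1], [2], [3], [4], [5]
  1-simplices (12): [0,1], [0,3], [0,4], [0,5], [1,2], [1,3], [1,5], [2,3], [2,4], [2,5], [3,4], [4,5]
  2-simplices (8): [0,1,3], [0,1,5], [0,3,4], [0,4,5], [1,2,3], [1,2,5], [2,3,4], [2,4,5]

giving chain groups C_0 ≅ Z^6, C_1 ≅ Z^12, C_2 ≅ Z^8.

Boundary ∂_1: C_1 → C_0 maps an edge to its endpoints' difference, ∂[p,q] = q − p.
The resulting 6×12 matrix has rank 5, and its Smith normal form has invariant factors (1,1,1,1,1).

∂_2: C_2 → C_1 maps a triangle to the signed sum of its edges. For instance
  ∂[0,1,5] = [1,5] − [0,5] + [0,1],
  ∂[1,2,5] = [2,5] − [1,5] + [1,2].
The 12×8 boundary matrix has rank 7 and Smith normal form diag(1,1,1,1,1,1,1).

From H_k ≅ ker(∂_k) / im(∂_{k+1}) we obtain:

  H_0: rank C_0 − rank ∂_1 = 6 − 5 = 1, and the invariant factors of ∂_1 are all 1, so H_0 ≅ Z.
  H_1: rank ker ∂_1 − rank ∂_2 = (12 − 5) − 7 = 0, and the invariant factors of ∂_2 are all 1, so H_1 ≅ 0.
  H_2: rank ker ∂_2 − rank ∂_3 = (8 − 7) − 0 = 1, and there is no ∂_3, so H_2 ≅ Z.

As a check, the Euler characteristic is 6 − 12 + 8 = 2, which agrees with 1 − 0 + 1 = 2.

H_0 = Z,  H_1 = 0,  H_2 = Z.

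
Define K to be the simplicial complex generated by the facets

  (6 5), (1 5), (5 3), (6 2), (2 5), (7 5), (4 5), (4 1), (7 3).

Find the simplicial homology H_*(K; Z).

H_0 = Z,  H_1 = Z^3.

Take the total order 1 < 2 < 3 < 4 < 5 < 6 < 7 on the vertex set. Then K (dimension 1) consists of the simplices:

  0-simplices (7): [1], [2], [3], [4], [5], [6], [7]
  1-simplices (9): [1,4], [1,5], [2,5], [2,6], [3,5], [3,7], [4,5], [5,6], [5,7]

giving chain groups C_0 ≅ Z^7, C_1 ≅ Z^9.

∂_1: C_1 → C_0 is given by ∂[p,q] = [q] − [p]. For instance
  ∂[2,5] = [5] − [2].
The 7×9 boundary matrix has rank 6 and Smith normal form diag(1,1,1,1,1,1).

From H_k ≅ ker(∂_k) / im(∂_{k+1}) we obtain:

  H_0: rank C_0 − rank ∂_1 = 7 − 6 = 1, and the invariant factors of ∂_1 are all 1, so H_0 ≅ Z.
  H_1: rank ker ∂_1 − rank ∂_2 = (9 − 6) − 0 = 3, and there is no ∂_2, so H_1 ≅ Z^3.

As a check, the Euler characteristic is 7 − 9 = -2, which agrees with 1 − 3 = -2.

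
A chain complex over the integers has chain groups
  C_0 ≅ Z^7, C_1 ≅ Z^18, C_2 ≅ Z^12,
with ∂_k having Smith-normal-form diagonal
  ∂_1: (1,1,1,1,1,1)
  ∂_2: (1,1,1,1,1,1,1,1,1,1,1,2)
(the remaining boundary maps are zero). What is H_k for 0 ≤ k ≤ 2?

H_0 ≅ Z,  H_1 ≅ Z/2,  H_2 = 0.

H_0: b_0 = 7 − 0 − 6 = 1; torsion from ∂_1 factors > 1: none. So H_0 ≅ Z.
H_1: b_1 = 18 − 6 − 12 = 0; torsion from ∂_2 factors > 1: [2]. So H_1 ≅ Z/2.
H_2: b_2 = 12 − 12 − 0 = 0; torsion from ∂_3 factors > 1: none. So H_2 ≅ 0.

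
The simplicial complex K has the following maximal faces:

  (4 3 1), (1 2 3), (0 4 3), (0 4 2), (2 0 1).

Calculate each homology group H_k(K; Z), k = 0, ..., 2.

H_0 = Z,  H_1 = Z,  H_2 = 0.

Order the vertices as 0 < 1 < 2 < 3 < 4. Listing each simplex with vertices in this order, K has dimension 2 with simplices:

  0-simplices (5): [0], [1], [2], [3], [4]
  1-simplices (10): [0,1], [0,2], [0,3], [0,4], [1,2], [1,3], [1,4], [2,3], [2,4], [3,4]
  2-simplices (5): [0,1,2], [0,2,4], [0,3,4], [1,2,3], [1,3,4]

Hence C_0 ≅ Z^5, C_1 ≅ Z^10, C_2 ≅ Z^5.

Boundary ∂_1: C_1 → C_0 sends each edge [p,q] (with p < q) to q − p.
As a 5×10 matrix over Z this has rank 4, with invariant factors (1,1,1,1).

Boundary ∂_2: C_2 → C_1 acts by ∂[p,q,r] = [q,r] − [p,r] + [p,q]. For instance
  ∂[0,1,2] = [1,2] − [0,2] + [0,1],
  ∂[0,2,4] = [2,4] − [0,4] + [0,2].
As a 10×5 matrix over Z this has rank 5, with invariant factors (1,1,1,1,1).

Computing H_k = (kernel of ∂_k) / (image of ∂_{k+1}):

  H_0: rank C_0 − rank ∂_1 = 5 − 4 = 1, and the invariant factors of ∂_1 are all 1, so H_0 = Z.
  H_1: rank ker ∂_1 − rank ∂_2 = (10 − 4) − 5 = 1, and the invariant factors of ∂_2 are all 1, so H_1 = Z.
  H_2: rank ker ∂_2 − rank ∂_3 = (5 − 5) − 0 = 0, and there is no ∂_3, so H_2 = 0.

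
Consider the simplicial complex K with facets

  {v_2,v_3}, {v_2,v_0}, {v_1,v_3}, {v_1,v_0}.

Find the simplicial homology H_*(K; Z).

Order the vertices as v_0 < v_1 < v_2 < v_3. Listing each simplex with vertices in this order, K has dimension 1 with simplices:

  0-simplices (4): [v_0], [v_1], [v_2], [v_3]
  1-simplices (4): [v_0,v_1], [v_0,v_2], [v_1,v_3], [v_2,v_3]

giving chain groups C_0 ≅ Z^4, C_1 ≅ Z^4.

∂_1: C_1 → C_0 sends each edge [p,q] (with p < q) to q − p. For instance
  ∂[v_0,v_2] = [v_2] − [v_0].
This gives a 4×4 integer matrix of rank 3; reducing to Smith normal form yields diagonal entries (1,1,1).

Reading off H_k = ker ∂_k / im ∂_{k+1}:

  H_0: rank C_0 − rank ∂_1 = 4 − 3 = 1, and the invariant factors of ∂_1 are all 1, so H_0 ≅ Z.
  H_1: rank ker ∂_1 − rank ∂_2 = (4 − 3) − 0 = 1, and there is no ∂_2, so H_1 ≅ Z.

As a check, the Euler characteristic is 4 − 4 = 0, which agrees with 1 − 1 = 0.

H_0 ≅ Z,  H_1 ≅ Z.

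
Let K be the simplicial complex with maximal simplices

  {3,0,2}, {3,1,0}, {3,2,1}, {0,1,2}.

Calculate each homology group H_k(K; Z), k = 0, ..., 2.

Fix the vertex order 0 < 1 < 2 < 3 and write every simplex with vertices in increasing order. Then dim K = 2 and the simplices of K are:

  0-simplices (4): [0], [1], [2], [3]
  1-simplices (6): [0,1], [0,2], [0,3], [1,2], [1,3], [2,3]
  2-simplices (4): [0,1,2], [0,1,3], [0,2,3], [1,2,3]

giving chain groups C_0 ≅ Z^4, C_1 ≅ Z^6, C_2 ≅ Z^4.

Boundary ∂_1: C_1 → C_0 is given by ∂[p,q] = [q] − [p].
The resulting 4×6 matrix has rank 3, and its Smith normal form has invariant factors (1,1,1).

∂_2: C_2 → C_1 maps a triangle to the signed sum of its edges. For instance
  ∂[0,1,2] = [1,2] − [0,2] + [0,1],
  ∂[0,2,3] = [2,3] − [0,3] + [0,2].
The resulting 6×4 matrix has rank 3, and its Smith normal form has invariant factors (1,1,1).

Now H_k = ker ∂_k / im ∂_{k+1}, so:

  H_0: rank C_0 − rank ∂_1 = 4 − 3 = 1, and the invariant factors of ∂_1 are all 1, so H_0 = Z.
  H_1: rank ker ∂_1 − rank ∂_2 = (6 − 3) − 3 = 0, and the invariant factors of ∂_2 are all 1, so H_1 = 0.
  H_2: rank ker ∂_2 − rank ∂_3 = (4 − 3) − 0 = 1, and there is no ∂_3, so H_2 = Z.

(K is a triangulation of the 2-sphere S^2.)

H_0 ≅ Z,  H_1 = 0,  H_2 ≅ Z.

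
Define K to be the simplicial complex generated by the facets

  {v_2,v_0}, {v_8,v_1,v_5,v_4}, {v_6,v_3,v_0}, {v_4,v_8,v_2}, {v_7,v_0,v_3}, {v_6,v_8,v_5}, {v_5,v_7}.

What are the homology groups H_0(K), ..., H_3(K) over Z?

H_0 = Z,  H_1 = Z^2,  H_2 = 0,  H_3 = 0.

Order the vertices as v_0 < v_1 < v_2 < v_3 < v_4 < v_5 < v_6 < v_7 < v_8. Listing each simplex with vertices in this order, K has dimension 3 with simplices:

  0-simplices (9): [v_0], [v_1], [v_2], [v_3], [v_4], [v_5], [v_6], [v_7], [v_8]
  1-simplices (17): (17 of them)
  2-simplices (8): [v_0,v_3,v_6], [v_0,v_3,v_7], [v_1,v_4,v_5], [v_1,v_4,v_8], [v_1,v_5,v_8], [v_2,v_4,v_8], [v_4,v_5,v_8], [v_5,v_6,v_8]
  3-simplices (1): [v_1,v_4,v_5,v_8]

so the chain groups are C_0 ≅ Z^9, C_1 ≅ Z^17, C_2 ≅ Z^8, C_3 ≅ Z^1.

The boundary map ∂_1: C_1 → C_0 is given by ∂[p,q] = [q] − [p]. For instance
  ∂[v_1,v_4] = [v_4] − [v_1].
As a 9×17 matrix over Z this has rank 8, with invariant factors (1,1,1,1,1,1,1,1).

The boundary map ∂_2: C_2 → C_1 sends each 2-simplex [p,q,r] to [q,r] − [p,r] + [p,q]. For instance
  ∂[v_1,v_4,v_8] = [v_4,v_8] − [v_1,v_8] + [v_1,v_4],
  ∂[v_4,v_5,v_8] = [v_5,v_8] − [v_4,v_8] + [v_4,v_5].
This gives a 17×8 integer matrix of rank 7; reducing to Smith normal form yields diagonal entries (1,1,1,1,1,1,1).

Boundary ∂_3: C_3 → C_2 sends each 3-simplex σ to the alternating sum Σ_i (−1)^i (σ with its i-th vertex removed). For instance
  ∂[v_1,v_4,v_5,v_8] = [v_4,v_5,v_8] − [v_1,v_5,v_8] + [v_1,v_4,v_8] − [v_1,v_4,v_5].
The 8×1 boundary matrix has rank 1 and Smith normal form diag(1).

From H_k ≅ ker(∂_k) / im(∂_{k+1}) we obtain:

  H_0: rank C_0 − rank ∂_1 = 9 − 8 = 1, and the invariant factors of ∂_1 are all 1, so H_0 = Z.
  H_1: rank ker ∂_1 − rank ∂_2 = (17 − 8) − 7 = 2, and the invariant factors of ∂_2 are all 1, so H_1 = Z^2.
  H_2: rank ker ∂_2 − rank ∂_3 = (8 − 7) − 1 = 0, and the invariant factors of ∂_3 are all 1, so H_2 = 0.
  H_3: rank ker ∂_3 − rank ∂_4 = (1 − 1) − 0 = 0, and there is no ∂_4, so H_3 = 0.

As a check, the Euler characteristic is 9 − 17 + 8 − 1 = -1, which agrees with 1 − 2 + 0 − 0 = -1.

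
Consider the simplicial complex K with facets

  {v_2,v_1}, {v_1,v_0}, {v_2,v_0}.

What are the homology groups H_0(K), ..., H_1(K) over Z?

We work with the vertex ordering v_0 < v_1 < v_2. The simplices of K, each written with vertices in increasing order, are:

  0-simplices (3): [v_0], [v_1], [v_2]
  1-simplices (3): [v_0,v_1], [v_0,v_2], [v_1,v_2]

Hence C_0 ≅ Z^3, C_1 ≅ Z^3.

The boundary map ∂_1: C_1 → C_0 sends each edge [p,q] (with p < q) to q − p. For instance
  ∂[v_0,v_1] = [v_1] − [v_0].
The resulting 3×3 matrix has rank 2, and its Smith normal form has invariant factors (1,1).

From H_k ≅ ker(∂_k) / im(∂_{k+1}) we obtain:

  H_0: rank C_0 − rank ∂_1 = 3 − 2 = 1, and the invariant factors of ∂_1 are all 1, so H_0 ≅ Z.
  H_1: rank ker ∂_1 − rank ∂_2 = (3 − 2) − 0 = 1, and there is no ∂_2, so H_1 ≅ Z.

As a check, the Euler characteristic is 3 − 3 = 0, which agrees with 1 − 1 = 0.

H_0 = Z,  H_1 = Z.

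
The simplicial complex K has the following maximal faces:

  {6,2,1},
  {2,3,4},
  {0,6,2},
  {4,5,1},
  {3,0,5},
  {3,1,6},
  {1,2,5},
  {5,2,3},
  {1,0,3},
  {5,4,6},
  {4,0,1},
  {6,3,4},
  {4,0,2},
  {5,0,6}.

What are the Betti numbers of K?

Order the vertices as 0 < 1 < 2 < 3 < 4 < 5 < 6. Listing each simplex with vertices in this order, K has dimension 2 with simplices:

  0-simplices (7): [0], [1], [2], [3], [4], [5], [6]
  1-simplices (21): [0,1], [0,2], [0,3], [0,4], [0,5], [0,6], [1,2], [1,3], [1,4], [1,5], [1,6], [2,3], [2,4], [2,5], [2,6], [3,4], [3,5], [3,6], [4,5], [4,6], [5,6]
  2-simplices (14): [0,1,3], [0,1,4], [0,2,4], [0,2,6], [0,3,5], [0,5,6], [1,2,5], [1,2,6], [1,3,6], [1,4,5], [2,3,4], [2,3,5], [3,4,6], [4,5,6]

Hence C_0 ≅ Z^7, C_1 ≅ Z^21, C_2 ≅ Z^14.

The boundary map ∂_1: C_1 → C_0 maps an edge to its endpoints' difference, ∂[p,q] = q − p.
The 7×21 boundary matrix has rank 6 and Smith normal form diag(1,1,1,1,1,1).

∂_2: C_2 → C_1 sends each 2-simplex [p,q,r] to [q,r] − [p,r] + [p,q]. For instance
  ∂[0,1,4] = [1,4] − [0,4] + [0,1],
  ∂[1,3,6] = [3,6] − [1,6] + [1,3].
The resulting 21×14 matrix has rank 13, and its Smith normal form has invariant factors (1,1,1,1,1,1,1,1,1,1,1,1,1).

Now H_k = ker ∂_k / im ∂_{k+1}, so:

  H_0: rank C_0 − rank ∂_1 = 7 − 6 = 1, and the invariant factors of ∂_1 are all 1, so H_0 = Z.
  H_1: rank ker ∂_1 − rank ∂_2 = (21 − 6) − 13 = 2, and the invariant factors of ∂_2 are all 1, so H_1 = Z^2.
  H_2: rank ker ∂_2 − rank ∂_3 = (14 − 13) − 0 = 1, and there is no ∂_3, so H_2 = Z.

Hence the Betti numbers are b_0 = 1, b_1 = 2, b_2 = 1.

b_0 = 1, b_1 = 2, b_2 = 1.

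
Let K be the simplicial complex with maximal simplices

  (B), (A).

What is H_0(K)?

Order the vertices as A < B. Listing each simplex with vertices in this order, K has dimension 0 with simplices:

  0-simplices (2): A, B

giving chain groups C_0 ≅ Z^2.

From H_k ≅ ker(∂_k) / im(∂_{k+1}) we obtain:

  H_0: rank C_0 − rank ∂_1 = 2 − 0 = 2, and there is no ∂_1, so H_0 = Z^2.

H_0 = Z^2.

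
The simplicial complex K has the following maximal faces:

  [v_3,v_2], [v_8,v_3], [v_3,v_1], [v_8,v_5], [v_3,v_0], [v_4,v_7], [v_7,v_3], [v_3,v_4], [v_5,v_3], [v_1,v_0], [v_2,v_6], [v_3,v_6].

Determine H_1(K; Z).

H_1 ≅ Z^4.

We work with the vertex ordering v_0 < v_1 < v_2 < v_3 < v_4 < v_5 < v_6 < v_7 < v_8. The simplices of K, each written with vertices in increasing order, are:

  0-simplices (9): [v_0], [v_1], [v_2], [v_3], [v_4], [v_5], [v_6], [v_7], [v_8]
  1-simplices (12): [v_0,v_1], [v_0,v_3], [v_1,v_3], [v_2,v_3], [v_2,v_6], [v_3,v_4], [v_3,v_5], [v_3,v_6], [v_3,v_7], [v_3,v_8], [v_4,v_7], [v_5,v_8]

so the chain groups are C_0 ≅ Z^9, C_1 ≅ Z^12.

The boundary map ∂_1: C_1 → C_0 sends each edge [p,q] (with p < q) to q − p. For instance
  ∂[v_2,v_3] = [v_3] − [v_2].
The 9×12 boundary matrix has rank 8 and Smith normal form diag(1,1,1,1,1,1,1,1).

Computing H_k = (kernel of ∂_k) / (image of ∂_{k+1}):

  H_1: rank ker ∂_1 − rank ∂_2 = (12 − 8) − 0 = 4, and there is no ∂_2, so H_1 ≅ Z^4.

(K is a triangulation of a wedge of 4 circles.)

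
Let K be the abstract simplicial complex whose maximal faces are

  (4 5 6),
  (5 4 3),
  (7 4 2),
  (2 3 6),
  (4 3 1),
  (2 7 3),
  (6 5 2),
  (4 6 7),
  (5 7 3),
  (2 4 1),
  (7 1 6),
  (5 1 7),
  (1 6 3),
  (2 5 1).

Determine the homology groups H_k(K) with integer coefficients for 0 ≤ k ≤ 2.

We work with the vertex ordering 1 < 2 < 3 < 4 < 5 < 6 < 7. The simplices of K, each written with vertices in increasing order, are:

  0-simplices (7): [1], [2], [3], [4], [5], [6], [7]
  1-simplices (21): [1,2], [1,3], [1,4], [1,5], [1,6], [1,7], [2,3], [2,4], [2,5], [2,6], [2,7], [3,4], [3,5], [3,6], [3,7], [4,5], [4,6], [4,7], [5,6], [5,7], [6,7]
  2-simplices (14): [1,2,4], [1,2,5], [1,3,4], [1,3,6], [1,5,7], [1,6,7], [2,3,6], [2,3,7], [2,4,7], [2,5,6], [3,4,5], [3,5,7], [4,5,6], [4,6,7]

Hence C_0 ≅ Z^7, C_1 ≅ Z^21, C_2 ≅ Z^14.

The boundary map ∂_1: C_1 → C_0 sends each edge [p,q] (with p < q) to q − p. For instance
  ∂[3,4] = [4] − [3].
The resulting 7×21 matrix has rank 6, and its Smith normal form has invariant factors (1,1,1,1,1,1).

Boundary ∂_2: C_2 → C_1 sends each 2-simplex [p,q,r] to [q,r] − [p,r] + [p,q]. For instance
  ∂[3,5,7] = [5,7] − [3,7] + [3,5],
  ∂[2,3,7] = [3,7] − [2,7] + [2,3].
The 21×14 boundary matrix has rank 13 and Smith normal form diag(1,1,1,1,1,1,1,1,1,1,1,1,1).

Computing H_k = (kernel of ∂_k) / (image of ∂_{k+1}):

  H_0: rank C_0 − rank ∂_1 = 7 − 6 = 1, and the invariant factors of ∂_1 are all 1, so H_0 = Z.
  H_1: rank ker ∂_1 − rank ∂_2 = (21 − 6) − 13 = 2, and the invariant factors of ∂_2 are all 1, so H_1 = Z^2.
  H_2: rank ker ∂_2 − rank ∂_3 = (14 − 13) − 0 = 1, and there is no ∂_3, so H_2 = Z.

H_0 ≅ Z,  H_1 ≅ Z^2,  H_2 ≅ Z.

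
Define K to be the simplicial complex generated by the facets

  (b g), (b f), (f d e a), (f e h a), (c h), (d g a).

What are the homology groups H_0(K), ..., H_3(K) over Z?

K has 8 vertices, 14 edges, 8 triangles, 2 3-simplices.
rank ∂_0 = 0, rank ∂_1 = 7 ⇒ b_0 = 8 − 0 − 7 = 1; all invariant factors of ∂_1 are 1 so no torsion. So H_0 = Z.
rank ∂_1 = 7, rank ∂_2 = 6 ⇒ b_1 = 14 − 7 − 6 = 1; all invariant factors of ∂_2 are 1 so no torsion. So H_1 = Z.
rank ∂_2 = 6, rank ∂_3 = 2 ⇒ b_2 = 8 − 6 − 2 = 0; all invariant factors of ∂_3 are 1 so no torsion. So H_2 = 0.
rank ∂_3 = 2, rank ∂_4 = 0 ⇒ b_3 = 2 − 2 − 0 = 0. So H_3 = 0.

H_0 ≅ Z,  H_1 ≅ Z,  H_2 = 0,  H_3 = 0.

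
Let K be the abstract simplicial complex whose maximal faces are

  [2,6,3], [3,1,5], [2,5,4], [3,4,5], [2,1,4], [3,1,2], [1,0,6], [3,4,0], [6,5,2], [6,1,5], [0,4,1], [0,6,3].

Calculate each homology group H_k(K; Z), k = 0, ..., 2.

We work with the vertex ordering 0 < 1 < 2 < 3 < 4 < 5 < 6. The simplices of K, each written with vertices in increasing order, are:

  0-simplices (7): [0], [1], [2], [3], [4], [5], [6]
  1-simplices (18): [0,1], [0,3], [0,4], [0,6], [1,2], [1,3], [1,4], [1,5], [1,6], [2,3], [2,4], [2,5], [2,6], [3,4], [3,5], [3,6], [4,5], [5,6]
  2-simplices (12): [0,1,4], [0,1,6], [0,3,4], [0,3,6], [1,2,3], [1,2,4], [1,3,5], [1,5,6], [2,3,6], [2,4,5], [2,5,6], [3,4,5]

so the chain groups are C_0 ≅ Z^7, C_1 ≅ Z^18, C_2 ≅ Z^12.

∂_1: C_1 → C_0 is given by ∂[p,q] = [q] − [p]. For instance
  ∂[1,2] = [2] − [1].
The resulting 7×18 matrix has rank 6, and its Smith normal form has invariant factors (1,1,1,1,1,1).

∂_2: C_2 → C_1 maps a triangle to the signed sum of its edges. For instance
  ∂[0,3,6] = [3,6] − [0,6] + [0,3],
  ∂[0,1,4] = [1,4] − [0,4] + [0,1].
As a 18×12 matrix over Z this has rank 12, with invariant factors (1,1,1,1,1,1,1,1,1,1,1,2).

Now H_k = ker ∂_k / im ∂_{k+1}, so:

  H_0: rank C_0 − rank ∂_1 = 7 − 6 = 1, and the invariant factors of ∂_1 are all 1, so H_0 = Z.
  H_1: rank ker ∂_1 − rank ∂_2 = (18 − 6) − 12 = 0, and ∂_2 has invariant factor 2 > 1, so H_1 = Z/2Z.
  H_2: rank ker ∂_2 − rank ∂_3 = (12 − 12) − 0 = 0, and there is no ∂_3, so H_2 = 0.

(K is a triangulation of the real projective plane RP^2.)

H_0 ≅ Z,  H_1 ≅ Z/2Z,  H_2 = 0.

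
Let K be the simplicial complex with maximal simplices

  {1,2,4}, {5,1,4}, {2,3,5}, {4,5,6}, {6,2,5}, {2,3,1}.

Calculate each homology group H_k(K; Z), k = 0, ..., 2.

H_0 = Z,  H_1 = Z,  H_2 = 0.

K has 6 vertices, 12 edges, 6 triangles.
rank ∂_0 = 0, rank ∂_1 = 5 ⇒ b_0 = 6 − 0 − 5 = 1; all invariant factors of ∂_1 are 1 so no torsion. So H_0 = Z.
rank ∂_1 = 5, rank ∂_2 = 6 ⇒ b_1 = 12 − 5 − 6 = 1; all invariant factors of ∂_2 are 1 so no torsion. So H_1 = Z.
rank ∂_2 = 6, rank ∂_3 = 0 ⇒ b_2 = 6 − 6 − 0 = 0. So H_2 = 0.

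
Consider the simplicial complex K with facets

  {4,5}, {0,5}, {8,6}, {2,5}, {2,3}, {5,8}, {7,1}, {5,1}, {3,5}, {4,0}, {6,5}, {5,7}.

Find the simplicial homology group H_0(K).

We work with the vertex ordering 0 < 1 < 2 < 3 < 4 < 5 < 6 < 7 < 8. The simplices of K, each written with vertices in increasing order, are:

  0-simplices (9): [0], [1], [2], [3], [4], [5], [6], [7], [8]
  1-simplices (12): [0,4], [0,5], [1,5], [1,7], [2,3], [2,5], [3,5], [4,5], [5,6], [5,7], [5,8], [6,8]

so the chain groups are C_0 ≅ Z^9, C_1 ≅ Z^12.

∂_1: C_1 → C_0 maps an edge to its endpoints' difference, ∂[p,q] = q − p.
As a 9×12 matrix over Z this has rank 8, with invariant factors (1,1,1,1,1,1,1,1).

Computing H_k = (kernel of ∂_k) / (image of ∂_{k+1}):

  H_0: rank C_0 − rank ∂_1 = 9 − 8 = 1, and the invariant factors of ∂_1 are all 1, so H_0 = Z.

H_0 ≅ Z.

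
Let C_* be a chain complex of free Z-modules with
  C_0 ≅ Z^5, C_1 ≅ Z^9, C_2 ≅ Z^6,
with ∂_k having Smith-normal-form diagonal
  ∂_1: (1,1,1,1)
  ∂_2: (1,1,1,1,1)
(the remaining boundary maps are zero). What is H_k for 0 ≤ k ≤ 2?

H_0 = Z,  H_1 = 0,  H_2 = Z.

H_0: b_0 = 5 − 0 − 4 = 1; torsion from ∂_1 factors > 1: none. So H_0 = Z.
H_1: b_1 = 9 − 4 − 5 = 0; torsion from ∂_2 factors > 1: none. So H_1 = 0.
H_2: b_2 = 6 − 5 − 0 = 1; torsion from ∂_3 factors > 1: none. So H_2 = Z.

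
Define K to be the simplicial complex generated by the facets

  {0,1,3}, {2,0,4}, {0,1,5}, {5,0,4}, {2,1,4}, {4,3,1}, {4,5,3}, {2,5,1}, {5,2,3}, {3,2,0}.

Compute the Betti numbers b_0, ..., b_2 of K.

b_0 = 1, b_1 = 0, b_2 = 0.

We work with the vertex ordering 0 < 1 < 2 < 3 < 4 < 5. The simplices of K, each written with vertices in increasing order, are:

  0-simplices (6): [0], [1], [2], [3], [4], [5]
  1-simplices (15): [0,1], [0,2], [0,3], [0,4], [0,5], [1,2], [1,3], [1,4], [1,5], [2,3], [2,4], [2,5], [3,4], [3,5], [4,5]
  2-simplices (10): [0,1,3], [0,1,5], [0,2,3], [0,2,4], [0,4,5], [1,2,4], [1,2,5], [1,3,4], [2,3,5], [3,4,5]

so the chain groups are C_0 ≅ Z^6, C_1 ≅ Z^15, C_2 ≅ Z^10.

∂_1: C_1 → C_0 is given by ∂[p,q] = [q] − [p].
The resulting 6×15 matrix has rank 5, and its Smith normal form has invariant factors (1,1,1,1,1).

∂_2: C_2 → C_1 maps a triangle to the signed sum of its edges. For instance
  ∂[0,2,4] = [2,4] − [0,4] + [0,2],
  ∂[0,1,3] = [1,3] − [0,3] + [0,1].
This gives a 15×10 integer matrix of rank 10; reducing to Smith normal form yields diagonal entries (1,1,1,1,1,1,1,1,1,2).

From H_k ≅ ker(∂_k) / im(∂_{k+1}) we obtain:

  H_0: rank C_0 − rank ∂_1 = 6 − 5 = 1, and the invariant factors of ∂_1 are all 1, so H_0 = Z.
  H_1: rank ker ∂_1 − rank ∂_2 = (15 − 5) − 10 = 0, and ∂_2 has invariant factor 2 > 1, so H_1 = Z/2Z.
  H_2: rank ker ∂_2 − rank ∂_3 = (10 − 10) − 0 = 0, and there is no ∂_3, so H_2 = 0.

As a check, the Euler characteristic is 6 − 15 + 10 = 1, which agrees with 1 − 0 + 0 = 1.

Hence the Betti numbers are b_0 = 1, b_1 = 0, b_2 = 0.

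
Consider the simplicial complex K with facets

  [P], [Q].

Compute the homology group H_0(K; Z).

H_0 = Z^2.

Order the vertices as P < Q. Listing each simplex with vertices in this order, K has dimension 0 with simplices:

  0-simplices (2): P, Q

Hence C_0 ≅ Z^2.

From H_k ≅ ker(∂_k) / im(∂_{k+1}) we obtain:

  H_0: rank C_0 − rank ∂_1 = 2 − 0 = 2, and there is no ∂_1, so H_0 = Z^2.

(K is a triangulation of a set of 2 points.)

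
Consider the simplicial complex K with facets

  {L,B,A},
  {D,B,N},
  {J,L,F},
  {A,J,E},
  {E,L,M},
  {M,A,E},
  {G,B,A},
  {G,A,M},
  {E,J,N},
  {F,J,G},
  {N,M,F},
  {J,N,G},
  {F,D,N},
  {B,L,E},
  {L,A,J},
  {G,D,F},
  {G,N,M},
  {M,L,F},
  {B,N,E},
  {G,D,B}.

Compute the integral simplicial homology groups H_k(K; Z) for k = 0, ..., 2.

Order the vertices as A < B < D < E < F < G < J < L < M < N. Listing each simplex with vertices in this order, K has dimension 2 with simplices:

  0-simplices (10): A, B, D, E, F, G, J, L, M, N
  1-simplices (30): AB, AE, AG, AJ, AL, AM, BD, BE, BG, BL, BN, DF, DG, DN, EJ, EL, EM, EN, FG, FJ, FL, FM, FN, GJ, GM, GN, JL, JN, LM, MN
  2-simplices (20): ABG, ABL, AEJ, AEM, AGM, AJL, BDG, BDN, BEL, BEN, DFG, DFN, EJN, ELM, FGJ, FJL, FLM, FMN, GJN, GMN

giving chain groups C_0 ≅ Z^10, C_1 ≅ Z^30, C_2 ≅ Z^20.

Boundary ∂_1: C_1 → C_0 is given by ∂[p,q] = [q] − [p]. For instance
  ∂BG = G − B.
This gives a 10×30 integer matrix of rank 9; reducing to Smith normal form yields diagonal entries (1,1,1,1,1,1,1,1,1).

∂_2: C_2 → C_1 sends each 2-simplex [p,q,r] to [q,r] − [p,r] + [p,q]. For instance
  ∂BDG = DG − BG + BD,
  ∂BEN = EN − BN + BE.
As a 30×20 matrix over Z this has rank 20, with invariant factors (1,1,1,1,1,1,1,1,1,1,1,1,1,1,1,1,1,1,1,2).

Now H_k = ker ∂_k / im ∂_{k+1}, so:

  H_0: rank C_0 − rank ∂_1 = 10 − 9 = 1, and the invariant factors of ∂_1 are all 1, so H_0 ≅ Z.
  H_1: rank ker ∂_1 − rank ∂_2 = (30 − 9) − 20 = 1, and ∂_2 has invariant factor 2 > 1, so H_1 ≅ Z × Z/2.
  H_2: rank ker ∂_2 − rank ∂_3 = (20 − 20) − 0 = 0, and there is no ∂_3, so H_2 ≅ 0.

H_0 ≅ Z,  H_1 ≅ Z × Z/2,  H_2 = 0.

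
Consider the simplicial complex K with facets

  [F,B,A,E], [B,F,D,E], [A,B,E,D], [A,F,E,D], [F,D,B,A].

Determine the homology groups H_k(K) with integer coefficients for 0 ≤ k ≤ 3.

Fix the vertex order A < B < D < E < F and write every simplex with vertices in increasing order. Then dim K = 3 and the simplices of K are:

  0-simplices (5): A, B, D, E, F
  1-simplices (10): AB, AD, AE, AF, BD, BE, BF, DE, DF, EF
  2-simplices (10): ABD, ABE, ABF, ADE, ADF, AEF, BDE, BDF, BEF, DEF
  3-simplices (5): ABDE, ABDF, ABEF, ADEF, BDEF

so the chain groups are C_0 ≅ Z^5, C_1 ≅ Z^10, C_2 ≅ Z^10, C_3 ≅ Z^5.

The boundary map ∂_1: C_1 → C_0 is given by ∂[p,q] = [q] − [p].
As a 5×10 matrix over Z this has rank 4, with invariant factors (1,1,1,1).

The boundary map ∂_2: C_2 → C_1 acts by ∂[p,q,r] = [q,r] − [p,r] + [p,q]. For instance
  ∂ADF = DF − AF + AD,
  ∂AEF = EF − AF + AE.
The resulting 10×10 matrix has rank 6, and its Smith normal form has invariant factors (1,1,1,1,1,1).

Boundary ∂_3: C_3 → C_2 sends each 3-simplex σ to the alternating sum Σ_i (−1)^i (σ with its i-th vertex removed). For instance
  ∂BDEF = DEF − BEF + BDF − BDE,
  ∂ADEF = DEF − AEF + ADF − ADE.
The 10×5 boundary matrix has rank 4 and Smith normal form diag(1,1,1,1).

Reading off H_k = ker ∂_k / im ∂_{k+1}:

  H_0: rank C_0 − rank ∂_1 = 5 − 4 = 1, and the invariant factors of ∂_1 are all 1, so H_0 ≅ Z.
  H_1: rank ker ∂_1 − rank ∂_2 = (10 − 4) − 6 = 0, and the invariant factors of ∂_2 are all 1, so H_1 ≅ 0.
  H_2: rank ker ∂_2 − rank ∂_3 = (10 − 6) − 4 = 0, and the invariant factors of ∂_3 are all 1, so H_2 ≅ 0.
  H_3: rank ker ∂_3 − rank ∂_4 = (5 − 4) − 0 = 1, and there is no ∂_4, so H_3 ≅ Z.

As a check, the Euler characteristic is 5 − 10 + 10 − 5 = 0, which agrees with 1 − 0 + 0 − 1 = 0.

H_0 ≅ Z,  H_1 = 0,  H_2 = 0,  H_3 ≅ Z.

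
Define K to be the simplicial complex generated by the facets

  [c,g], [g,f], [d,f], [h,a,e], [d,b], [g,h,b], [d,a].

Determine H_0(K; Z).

K has 8 vertices, 11 edges, 2 triangles.
rank ∂_0 = 0, rank ∂_1 = 7 ⇒ b_0 = 8 − 0 − 7 = 1; all invariant factors of ∂_1 are 1 so no torsion. So H_0 ≅ Z.

H_0 = Z.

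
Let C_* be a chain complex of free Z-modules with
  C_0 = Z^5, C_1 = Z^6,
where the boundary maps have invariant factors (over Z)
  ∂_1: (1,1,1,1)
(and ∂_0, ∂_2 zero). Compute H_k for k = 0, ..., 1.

H_0: b_0 = 5 − 0 − 4 = 1; torsion from ∂_1 factors > 1: none. So H_0 ≅ Z.
H_1: b_1 = 6 − 4 − 0 = 2; torsion from ∂_2 factors > 1: none. So H_1 ≅ Z^2.

H_0 ≅ Z,  H_1 ≅ Z^2.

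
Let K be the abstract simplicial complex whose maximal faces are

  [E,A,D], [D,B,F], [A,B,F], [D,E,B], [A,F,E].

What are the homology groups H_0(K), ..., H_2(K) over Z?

We work with the vertex ordering A < B < D < E < F. The simplices of K, each written with vertices in increasing order, are:

  0-simplices (5): A, B, D, E, F
  1-simplices (10): AB, AD, AE, AF, BD, BE, BF, DE, DF, EF
  2-simplices (5): ABF, ADE, AEF, BDE, BDF

giving chain groups C_0 ≅ Z^5, C_1 ≅ Z^10, C_2 ≅ Z^5.

∂_1: C_1 → C_0 is given by ∂[p,q] = [q] − [p].
This gives a 5×10 integer matrix of rank 4; reducing to Smith normal form yields diagonal entries (1,1,1,1).

The boundary map ∂_2: C_2 → C_1 sends each 2-simplex [p,q,r] to [q,r] − [p,r] + [p,q]. For instance
  ∂AEF = EF − AF + AE,
  ∂BDE = DE − BE + BD.
The 10×5 boundary matrix has rank 5 and Smith normal form diag(1,1,1,1,1).

Computing H_k = (kernel of ∂_k) / (image of ∂_{k+1}):

  H_0: rank C_0 − rank ∂_1 = 5 − 4 = 1, and the invariant factors of ∂_1 are all 1, so H_0 ≅ Z.
  H_1: rank ker ∂_1 − rank ∂_2 = (10 − 4) − 5 = 1, and the invariant factors of ∂_2 are all 1, so H_1 ≅ Z.
  H_2: rank ker ∂_2 − rank ∂_3 = (5 − 5) − 0 = 0, and there is no ∂_3, so H_2 ≅ 0.

H_0 = Z,  H_1 = Z,  H_2 = 0.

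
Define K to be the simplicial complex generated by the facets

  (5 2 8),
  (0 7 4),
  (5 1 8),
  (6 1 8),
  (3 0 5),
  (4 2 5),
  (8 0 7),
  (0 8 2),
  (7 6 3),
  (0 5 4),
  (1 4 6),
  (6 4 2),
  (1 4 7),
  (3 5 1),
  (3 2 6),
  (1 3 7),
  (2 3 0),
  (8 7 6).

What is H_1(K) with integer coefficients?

Take the total order 0 < 1 < 2 < 3 < 4 < 5 < 6 < 7 < 8 on the vertex set. Then K (dimension 2) consists of the simplices:

  0-simplices (9): [0], [1], [2], [3], [4], [5], [6], [7], [8]
  1-simplices (27): (27 of them)
  2-simplices (18): [0,2,3], [0,2,8], [0,3,5], [0,4,5], [0,4,7], [0,7,8], [1,3,5], [1,3,7], [1,4,6], [1,4,7], [1,5,8], [1,6,8], [2,3,6], [2,4,5], [2,4,6], [2,5,8], [3,6,7], [6,7,8]

so the chain groups are C_0 ≅ Z^9, C_1 ≅ Z^27, C_2 ≅ Z^18.

The boundary map ∂_1: C_1 → C_0 is given by ∂[p,q] = [q] − [p]. For instance
  ∂[6,7] = [7] − [6].
The 9×27 boundary matrix has rank 8 and Smith normal form diag(1,1,1,1,1,1,1,1).

The boundary map ∂_2: C_2 → C_1 acts by ∂[p,q,r] = [q,r] − [p,r] + [p,q]. For instance
  ∂[2,3,6] = [3,6] − [2,6] + [2,3],
  ∂[1,4,6] = [4,6] − [1,6] + [1,4].
The resulting 27×18 matrix has rank 18, and its Smith normal form has invariant factors (1,1,1,1,1,1,1,1,1,1,1,1,1,1,1,1,1,2).

From H_k ≅ ker(∂_k) / im(∂_{k+1}) we obtain:

  H_1: rank ker ∂_1 − rank ∂_2 = (27 − 8) − 18 = 1, and ∂_2 has invariant factor 2 > 1, so H_1 = Z ⊕ Z/2.

H_1 ≅ Z ⊕ Z/2.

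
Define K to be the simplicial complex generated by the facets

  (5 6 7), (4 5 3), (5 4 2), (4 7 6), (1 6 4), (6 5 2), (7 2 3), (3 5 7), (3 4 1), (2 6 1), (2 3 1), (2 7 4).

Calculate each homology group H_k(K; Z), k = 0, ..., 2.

Fix the vertex order 1 < 2 < 3 < 4 < 5 < 6 < 7 and write every simplex with vertices in increasing order. Then dim K = 2 and the simplices of K are:

  0-simplices (7): [1], [2], [3], [4], [5], [6], [7]
  1-simplices (18): [1,2], [1,3], [1,4], [1,6], [2,3], [2,4], [2,5], [2,6], [2,7], [3,4], [3,5], [3,7], [4,5], [4,6], [4,7], [5,6], [5,7], [6,7]
  2-simplices (12): [1,2,3], [1,2,6], [1,3,4], [1,4,6], [2,3,7], [2,4,5], [2,4,7], [2,5,6], [3,4,5], [3,5,7], [4,6,7], [5,6,7]

Hence C_0 ≅ Z^7, C_1 ≅ Z^18, C_2 ≅ Z^12.

Boundary ∂_1: C_1 → C_0 sends each edge [p,q] (with p < q) to q − p.
This gives a 7×18 integer matrix of rank 6; reducing to Smith normal form yields diagonal entries (1,1,1,1,1,1).

Boundary ∂_2: C_2 → C_1 acts by ∂[p,q,r] = [q,r] − [p,r] + [p,q]. For instance
  ∂[2,5,6] = [5,6] − [2,6] + [2,5],
  ∂[4,6,7] = [6,7] − [4,7] + [4,6].
As a 18×12 matrix over Z this has rank 12, with invariant factors (1,1,1,1,1,1,1,1,1,1,1,2).

From H_k ≅ ker(∂_k) / im(∂_{k+1}) we obtain:

  H_0: rank C_0 − rank ∂_1 = 7 − 6 = 1, and the invariant factors of ∂_1 are all 1, so H_0 = Z.
  H_1: rank ker ∂_1 − rank ∂_2 = (18 − 6) − 12 = 0, and ∂_2 has invariant factor 2 > 1, so H_1 = Z/2Z.
  H_2: rank ker ∂_2 − rank ∂_3 = (12 − 12) − 0 = 0, and there is no ∂_3, so H_2 = 0.

As a check, the Euler characteristic is 7 − 18 + 12 = 1, which agrees with 1 − 0 + 0 = 1.

H_0 ≅ Z,  H_1 ≅ Z/2Z,  H_2 = 0.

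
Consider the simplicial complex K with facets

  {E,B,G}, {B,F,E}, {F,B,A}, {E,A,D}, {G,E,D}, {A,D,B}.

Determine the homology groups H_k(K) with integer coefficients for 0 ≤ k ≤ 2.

We work with the vertex ordering A < B < D < E < F < G. The simplices of K, each written with vertices in increasing order, are:

  0-simplices (6): A, B, D, E, F, G
  1-simplices (12): AB, AD, AE, AF, BD, BE, BF, BG, DE, DG, EF, EG
  2-simplices (6): ABD, ABF, ADE, BEF, BEG, DEG

giving chain groups C_0 ≅ Z^6, C_1 ≅ Z^12, C_2 ≅ Z^6.

Boundary ∂_1: C_1 → C_0 maps an edge to its endpoints' difference, ∂[p,q] = q − p. For instance
  ∂DE = E − D.
The 6×12 boundary matrix has rank 5 and Smith normal form diag(1,1,1,1,1).

The boundary map ∂_2: C_2 → C_1 acts by ∂[p,q,r] = [q,r] − [p,r] + [p,q]. For instance
  ∂DEG = EG − DG + DE,
  ∂BEG = EG − BG + BE.
As a 12×6 matrix over Z this has rank 6, with invariant factors (1,1,1,1,1,1).

Computing H_k = (kernel of ∂_k) / (image of ∂_{k+1}):

  H_0: rank C_0 − rank ∂_1 = 6 − 5 = 1, and the invariant factors of ∂_1 are all 1, so H_0 ≅ Z.
  H_1: rank ker ∂_1 − rank ∂_2 = (12 − 5) − 6 = 1, and the invariant factors of ∂_2 are all 1, so H_1 ≅ Z.
  H_2: rank ker ∂_2 − rank ∂_3 = (6 − 6) − 0 = 0, and there is no ∂_3, so H_2 ≅ 0.

H_0 ≅ Z,  H_1 ≅ Z,  H_2 = 0.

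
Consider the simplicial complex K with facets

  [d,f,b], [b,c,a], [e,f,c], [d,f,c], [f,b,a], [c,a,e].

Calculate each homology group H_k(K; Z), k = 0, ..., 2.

Fix the vertex order a < b < c < d < e < f and write every simplex with vertices in increasing order. Then dim K = 2 and the simplices of K are:

  0-simplices (6): a, b, c, d, e, f
  1-simplices (12): ab, ac, ae, af, bc, bd, bf, cd, ce, cf, df, ef
  2-simplices (6): abc, abf, ace, bdf, cdf, cef

so the chain groups are C_0 ≅ Z^6, C_1 ≅ Z^12, C_2 ≅ Z^6.

Boundary ∂_1: C_1 → C_0 is given by ∂[p,q] = [q] − [p]. For instance
  ∂af = f − a.
The 6×12 boundary matrix has rank 5 and Smith normal form diag(1,1,1,1,1).

Boundary ∂_2: C_2 → C_1 maps a triangle to the signed sum of its edges. For instance
  ∂abc = bc − ac + ab,
  ∂ace = ce − ae + ac.
The resulting 12×6 matrix has rank 6, and its Smith normal form has invariant factors (1,1,1,1,1,1).

Computing H_k = (kernel of ∂_k) / (image of ∂_{k+1}):

  H_0: rank C_0 − rank ∂_1 = 6 − 5 = 1, and the invariant factors of ∂_1 are all 1, so H_0 = Z.
  H_1: rank ker ∂_1 − rank ∂_2 = (12 − 5) − 6 = 1, and the invariant factors of ∂_2 are all 1, so H_1 = Z.
  H_2: rank ker ∂_2 − rank ∂_3 = (6 − 6) − 0 = 0, and there is no ∂_3, so H_2 = 0.

As a check, the Euler characteristic is 6 − 12 + 6 = 0, which agrees with 1 − 1 + 0 = 0.
(K is a triangulation of the cylinder S^1 x I.)

H_0 ≅ Z,  H_1 ≅ Z,  H_2 = 0.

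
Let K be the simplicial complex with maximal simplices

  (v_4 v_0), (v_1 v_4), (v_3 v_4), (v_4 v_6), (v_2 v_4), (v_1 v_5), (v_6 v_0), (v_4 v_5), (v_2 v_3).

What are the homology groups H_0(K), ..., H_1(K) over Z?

H_0 = Z,  H_1 = Z^3.

We work with the vertex ordering v_0 < v_1 < v_2 < v_3 < v_4 < v_5 < v_6. The simplices of K, each written with vertices in increasing order, are:

  0-simplices (7): [v_0], [v_1], [v_2], [v_3], [v_4], [v_5], [v_6]
  1-simplices (9): [v_0,v_4], [v_0,v_6], [v_1,v_4], [v_1,v_5], [v_2,v_3], [v_2,v_4], [v_3,v_4], [v_4,v_5], [v_4,v_6]

so the chain groups are C_0 ≅ Z^7, C_1 ≅ Z^9.

Boundary ∂_1: C_1 → C_0 sends each edge [p,q] (with p < q) to q − p. For instance
  ∂[v_4,v_5] = [v_5] − [v_4].
The resulting 7×9 matrix has rank 6, and its Smith normal form has invariant factors (1,1,1,1,1,1).

Computing H_k = (kernel of ∂_k) / (image of ∂_{k+1}):

  H_0: rank C_0 − rank ∂_1 = 7 − 6 = 1, and the invariant factors of ∂_1 are all 1, so H_0 = Z.
  H_1: rank ker ∂_1 − rank ∂_2 = (9 − 6) − 0 = 3, and there is no ∂_2, so H_1 = Z^3.

As a check, the Euler characteristic is 7 − 9 = -2, which agrees with 1 − 3 = -2.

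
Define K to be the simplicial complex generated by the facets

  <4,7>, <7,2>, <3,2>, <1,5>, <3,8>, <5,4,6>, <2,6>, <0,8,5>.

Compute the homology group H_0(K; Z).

We work with the vertex ordering 0 < 1 < 2 < 3 < 4 < 5 < 6 < 7 < 8. The simplices of K, each written with vertices in increasing order, are:

  0-simplices (9): [0], [1], [2], [3], [4], [5], [6], [7], [8]
  1-simplices (12): [0,5], [0,8], [1,5], [2,3], [2,6], [2,7], [3,8], [4,5], [4,6], [4,7], [5,6], [5,8]
  2-simplices (2): [0,5,8], [4,5,6]

Hence C_0 ≅ Z^9, C_1 ≅ Z^12, C_2 ≅ Z^2.

∂_1: C_1 → C_0 maps an edge to its endpoints' difference, ∂[p,q] = q − p. For instance
  ∂[2,3] = [3] − [2].
This gives a 9×12 integer matrix of rank 8; reducing to Smith normal form yields diagonal entries (1,1,1,1,1,1,1,1).

∂_2: C_2 → C_1 acts by ∂[p,q,r] = [q,r] − [p,r] + [p,q]. For instance
  ∂[4,5,6] = [5,6] − [4,6] + [4,5],
  ∂[0,5,8] = [5,8] − [0,8] + [0,5].
This gives a 12×2 integer matrix of rank 2; reducing to Smith normal form yields diagonal entries (1,1).

Now H_k = ker ∂_k / im ∂_{k+1}, so:

  H_0: rank C_0 − rank ∂_1 = 9 − 8 = 1, and the invariant factors of ∂_1 are all 1, so H_0 ≅ Z.

H_0 = Z.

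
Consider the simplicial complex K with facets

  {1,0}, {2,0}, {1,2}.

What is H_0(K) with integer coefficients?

K has 3 vertices, 3 edges.
rank ∂_0 = 0, rank ∂_1 = 2 ⇒ b_0 = 3 − 0 − 2 = 1; all invariant factors of ∂_1 are 1 so no torsion. So H_0 ≅ Z.

H_0 = Z.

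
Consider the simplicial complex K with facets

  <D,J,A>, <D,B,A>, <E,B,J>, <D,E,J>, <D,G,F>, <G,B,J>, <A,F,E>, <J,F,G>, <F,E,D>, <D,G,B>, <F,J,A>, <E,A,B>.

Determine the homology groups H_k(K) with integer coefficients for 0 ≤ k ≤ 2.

H_0 ≅ Z,  H_1 ≅ Z/2Z,  H_2 = 0.

Fix the vertex order A < B < D < E < F < G < J and write every simplex with vertices in increasing order. Then dim K = 2 and the simplices of K are:

  0-simplices (7): A, B, D, E, F, G, J
  1-simplices (18): AB, AD, AE, AF, AJ, BD, BE, BG, BJ, DE, DF, DG, DJ, EF, EJ, FG, FJ, GJ
  2-simplices (12): ABD, ABE, ADJ, AEF, AFJ, BDG, BEJ, BGJ, DEF, DEJ, DFG, FGJ

Hence C_0 ≅ Z^7, C_1 ≅ Z^18, C_2 ≅ Z^12.

The boundary map ∂_1: C_1 → C_0 maps an edge to its endpoints' difference, ∂[p,q] = q − p. For instance
  ∂BD = D − B.
This gives a 7×18 integer matrix of rank 6; reducing to Smith normal form yields diagonal entries (1,1,1,1,1,1).

The boundary map ∂_2: C_2 → C_1 maps a triangle to the signed sum of its edges. For instance
  ∂BEJ = EJ − BJ + BE,
  ∂BGJ = GJ − BJ + BG.
This gives a 18×12 integer matrix of rank 12; reducing to Smith normal form yields diagonal entries (1,1,1,1,1,1,1,1,1,1,1,2).

From H_k ≅ ker(∂_k) / im(∂_{k+1}) we obtain:

  H_0: rank C_0 − rank ∂_1 = 7 − 6 = 1, and the invariant factors of ∂_1 are all 1, so H_0 = Z.
  H_1: rank ker ∂_1 − rank ∂_2 = (18 − 6) − 12 = 0, and ∂_2 has invariant factor 2 > 1, so H_1 = Z/2Z.
  H_2: rank ker ∂_2 − rank ∂_3 = (12 − 12) − 0 = 0, and there is no ∂_3, so H_2 = 0.

As a check, the Euler characteristic is 7 − 18 + 12 = 1, which agrees with 1 − 0 + 0 = 1.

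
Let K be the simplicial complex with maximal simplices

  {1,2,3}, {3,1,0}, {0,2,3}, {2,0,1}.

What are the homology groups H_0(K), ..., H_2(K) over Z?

H_0 ≅ Z,  H_1 = 0,  H_2 ≅ Z.

We work with the vertex ordering 0 < 1 < 2 < 3. The simplices of K, each written with vertices in increasing order, are:

  0-simplices (4): [0], [1], [2], [3]
  1-simplices (6): [0,1], [0,2], [0,3], [1,2], [1,3], [2,3]
  2-simplices (4): [0,1,2], [0,1,3], [0,2,3], [1,2,3]

giving chain groups C_0 ≅ Z^4, C_1 ≅ Z^6, C_2 ≅ Z^4.

The boundary map ∂_1: C_1 → C_0 maps an edge to its endpoints' difference, ∂[p,q] = q − p.
The resulting 4×6 matrix has rank 3, and its Smith normal form has invariant factors (1,1,1).

The boundary map ∂_2: C_2 → C_1 maps a triangle to the signed sum of its edges. For instance
  ∂[0,1,2] = [1,2] − [0,2] + [0,1],
  ∂[1,2,3] = [2,3] − [1,3] + [1,2].
This gives a 6×4 integer matrix of rank 3; reducing to Smith normal form yields diagonal entries (1,1,1).

Computing H_k = (kernel of ∂_k) / (image of ∂_{k+1}):

  H_0: rank C_0 − rank ∂_1 = 4 − 3 = 1, and the invariant factors of ∂_1 are all 1, so H_0 = Z.
  H_1: rank ker ∂_1 − rank ∂_2 = (6 − 3) − 3 = 0, and the invariant factors of ∂_2 are all 1, so H_1 = 0.
  H_2: rank ker ∂_2 − rank ∂_3 = (4 − 3) − 0 = 1, and there is no ∂_3, so H_2 = Z.

(K is a triangulation of the 2-sphere S^2.)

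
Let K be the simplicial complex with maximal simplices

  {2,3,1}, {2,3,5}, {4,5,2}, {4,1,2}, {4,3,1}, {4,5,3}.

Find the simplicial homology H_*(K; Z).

H_0 ≅ Z,  H_1 = 0,  H_2 ≅ Z.

K has 5 vertices, 9 edges, 6 triangles.
rank ∂_0 = 0, rank ∂_1 = 4 ⇒ b_0 = 5 − 0 − 4 = 1; all invariant factors of ∂_1 are 1 so no torsion. So H_0 = Z.
rank ∂_1 = 4, rank ∂_2 = 5 ⇒ b_1 = 9 − 4 − 5 = 0; all invariant factors of ∂_2 are 1 so no torsion. So H_1 = 0.
rank ∂_2 = 5, rank ∂_3 = 0 ⇒ b_2 = 6 − 5 − 0 = 1. So H_2 = Z.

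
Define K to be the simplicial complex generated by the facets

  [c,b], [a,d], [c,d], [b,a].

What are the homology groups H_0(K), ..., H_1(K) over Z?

Fix the vertex order a < b < c < d and write every simplex with vertices in increasing order. Then dim K = 1 and the simplices of K are:

  0-simplices (4): a, b, c, d
  1-simplices (4): ab, ad, bc, cd

Hence C_0 ≅ Z^4, C_1 ≅ Z^4.

∂_1: C_1 → C_0 is given by ∂[p,q] = [q] − [p]. For instance
  ∂ab = b − a.
The 4×4 boundary matrix has rank 3 and Smith normal form diag(1,1,1).

Computing H_k = (kernel of ∂_k) / (image of ∂_{k+1}):

  H_0: rank C_0 − rank ∂_1 = 4 − 3 = 1, and the invariant factors of ∂_1 are all 1, so H_0 = Z.
  H_1: rank ker ∂_1 − rank ∂_2 = (4 − 3) − 0 = 1, and there is no ∂_2, so H_1 = Z.

As a check, the Euler characteristic is 4 − 4 = 0, which agrees with 1 − 1 = 0.
(K is a triangulation of the circle S^1.)

H_0 = Z,  H_1 = Z.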